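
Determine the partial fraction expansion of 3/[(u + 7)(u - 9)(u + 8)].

Using cover-up method: P = -3/16, Q = 3/272, R = 3/17
Result: (-3/16)/(u + 7) + (3/272)/(u - 9) + (3/17)/(u + 8)


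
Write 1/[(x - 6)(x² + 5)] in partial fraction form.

Cover-up at x = 6: P = 1/(6² + 5) = 1/41. Then Q = -P = -1/41, R = -P·(0 + 6) = -6/41
Result: (1/41)/(x - 6) - ((1/41)x + 6/41)/(x² + 5)


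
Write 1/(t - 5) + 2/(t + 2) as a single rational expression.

Common denominator (t - 5)(t + 2). Numerator: 1(t + 2) + 2(t - 5) = (t + 2) + (2t - 10) = 3t - 8
Result: (3t - 8)/[(t - 5)(t + 2)]


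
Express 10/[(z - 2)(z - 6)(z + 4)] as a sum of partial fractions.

Using cover-up method: P = -5/12, Q = 1/4, R = 1/6
Result: (-5/12)/(z - 2) + (1/4)/(z - 6) + (1/6)/(z + 4)


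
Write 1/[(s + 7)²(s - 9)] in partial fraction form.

Cover-up at s=9: C = 1/(9 + 7)² = 1/256. Cover-up at s=-7: B = 1/(-7 - 9) = -1/16. Comparing s² coeff: A = -C = -1/256
Result: (-1/256)/(s + 7) - (1/16)/(s + 7)² + (1/256)/(s - 9)


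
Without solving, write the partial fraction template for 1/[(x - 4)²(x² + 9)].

Repeated linear + quadratic: P/(x - 4) + Q/(x - 4)² + (Rx + S)/(x² + 9)


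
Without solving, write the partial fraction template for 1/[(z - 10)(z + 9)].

Distinct linear factors: A/(z - 10) + B/(z + 9)


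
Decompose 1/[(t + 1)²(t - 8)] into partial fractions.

Cover-up at t=8: γ = 1/(8 + 1)² = 1/81. Cover-up at t=-1: β = 1/(-1 - 8) = -1/9. Comparing t² coeff: α = -γ = -1/81
Result: (-1/81)/(t + 1) - (1/9)/(t + 1)² + (1/81)/(t - 8)


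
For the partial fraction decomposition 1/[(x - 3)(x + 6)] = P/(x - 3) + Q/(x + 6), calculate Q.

Cover-up at x = -6: Q = 1/(-6 - 3) = -1/9


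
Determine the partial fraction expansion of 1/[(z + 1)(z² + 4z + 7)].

Cover-up at z = -1: P = 1/((-1)² + 4·(-1) + 7) = 1/4. Then Q = -P = -1/4, R = -P·(4 - 1) = -3/4
Result: (1/4)/(z + 1) - ((1/4)z + 3/4)/(z² + 4z + 7)


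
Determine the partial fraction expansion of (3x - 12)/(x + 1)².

(3x - 12) = α(x + 1) + β. At x = -1: β = 3·(-1) - 12 = -15. Coeff of x: α = 3
Result: 3/(x + 1) - 15/(x + 1)²


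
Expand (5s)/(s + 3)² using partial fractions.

(5s) = P(s + 3) + Q. At s = -3: Q = 5·(-3) + 0 = -15. Coeff of s: P = 5
Result: 5/(s + 3) - 15/(s + 3)²


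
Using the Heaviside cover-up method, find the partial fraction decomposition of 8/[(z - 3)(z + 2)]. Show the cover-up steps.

Cover (z - 3): set z=3, get P = 8/(3 + 2) = 8/5. Cover (z + 2): set z=-2, get Q = 8/(-2 - 3) = -8/5.
Result: (8/5)/(z - 3) - (8/5)/(z + 2)


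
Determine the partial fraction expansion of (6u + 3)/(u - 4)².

(6u + 3) = P(u - 4) + Q. At u = 4: Q = 6·4 + 3 = 27. Coeff of u: P = 6
Result: 6/(u - 4) + 27/(u - 4)²


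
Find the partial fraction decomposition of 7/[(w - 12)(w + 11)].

7/(w - 12)(w + 11) = α/(w - 12) + β/(w + 11). α = 7/(12 + 11) = 7/23, β = 7/(-11 - 12) = -7/23
Result: (7/23)/(w - 12) - (7/23)/(w + 11)


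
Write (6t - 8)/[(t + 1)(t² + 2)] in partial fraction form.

At t=-1: A = (6·(-1) - 8)/((-1)² + 2) = -14/3. B = -A = 14/3, C = 6 - (-1)·A = 4/3
Result: (-14/3)/(t + 1) + ((14/3)t + 4/3)/(t² + 2)


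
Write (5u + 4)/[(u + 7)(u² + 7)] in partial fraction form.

At u=-7: P = (5·(-7) + 4)/((-7)² + 7) = -31/56. Q = -P = 31/56, R = 5 - (-7)·P = 9/8
Result: (-31/56)/(u + 7) + ((31/56)u + 9/8)/(u² + 7)


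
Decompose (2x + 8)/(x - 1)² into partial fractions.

(2x + 8) = A(x - 1) + B. At x = 1: B = 2·1 + 8 = 10. Coeff of x: A = 2
Result: 2/(x - 1) + 10/(x - 1)²


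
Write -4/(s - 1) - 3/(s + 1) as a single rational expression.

Common denominator (s - 1)(s + 1). Numerator: -4(s + 1) - 3(s - 1) = (-4s - 4) - (3s - 3) = -7s - 1
Result: (-7s - 1)/[(s - 1)(s + 1)]


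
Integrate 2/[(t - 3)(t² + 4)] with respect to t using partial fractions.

Cover-up at t=3: α = 2/(3²+4) = 2/13. Coeff matching: β = -2/13, γ = -6/13. Decomposition: (2/13)/(t - 3) - ((2/13)t + 6/13)/(t² + 4). Integrate: linear → ln, quadratic → (1/2)ln + arctan: (2/13) ln|(t - 3)| - (1/13) ln(t² + 4) - (3/13) arctan(t/2) + C


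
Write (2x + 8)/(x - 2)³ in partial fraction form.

(2x + 8) = α(x - 2)² + β(x - 2) + γ. At x = 2: γ = 2·2 + 8 = 12. Coefficients: α = 0, β = 2
Result: 2/(x - 2)² + 12/(x - 2)³


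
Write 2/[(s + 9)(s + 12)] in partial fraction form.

2/(s + 9)(s + 12) = A/(s + 9) + B/(s + 12). A = 2/(-9 + 12) = 2/3, B = 2/(-12 + 9) = -2/3
Result: (2/3)/(s + 9) - (2/3)/(s + 12)


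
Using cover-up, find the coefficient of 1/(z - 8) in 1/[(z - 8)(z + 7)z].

Cover (z - 8), set z=8: 1/[(8 + 7)(8 - 0)] = 1/120


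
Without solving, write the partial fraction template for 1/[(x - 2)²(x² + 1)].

Repeated linear + quadratic: P/(x - 2) + Q/(x - 2)² + (Rx + S)/(x² + 1)


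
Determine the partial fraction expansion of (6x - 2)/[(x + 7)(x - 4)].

At x=-7: A = (6·(-7) - 2)/(-7 - 4) = 4. At x=4: B = (6·4 - 2)/(4 + 7) = 2
Result: 4/(x + 7) + 2/(x - 4)


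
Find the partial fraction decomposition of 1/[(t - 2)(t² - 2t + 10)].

Cover-up at t = 2: P = 1/(2² - 2·2 + 10) = 1/10. Then Q = -P = -1/10, R = -P·(-2 + 2) = 0
Result: (1/10)/(t - 2) - ((1/10)t)/(t² - 2t + 10)


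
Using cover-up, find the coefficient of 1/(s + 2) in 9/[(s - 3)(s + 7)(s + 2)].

Cover (s + 2), set s=-2: 9/[(-2 - 3)(-2 + 7)] = -9/25


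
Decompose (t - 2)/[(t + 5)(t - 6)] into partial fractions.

At t=-5: A = (1·(-5) - 2)/(-5 - 6) = 7/11. At t=6: B = (1·6 - 2)/(6 + 5) = 4/11
Result: (7/11)/(t + 5) + (4/11)/(t - 6)


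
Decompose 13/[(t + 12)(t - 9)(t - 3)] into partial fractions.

Using cover-up method: A = 13/315, B = 13/126, C = -13/90
Result: (13/315)/(t + 12) + (13/126)/(t - 9) - (13/90)/(t - 3)


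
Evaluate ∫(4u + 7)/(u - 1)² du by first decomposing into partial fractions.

Decompose: A = 4, B = 4·1 + 7 = 11, so (4u + 7)/(u - 1)² = 4/(u - 1) + 11/(u - 1)². Integrate: ∫ A/(u - 1) du = 4 ln|(u - 1)|; ∫ B/(u - 1)² du = -11/(u - 1). Sum: 4 ln|(u - 1)| - 11/(u - 1) + C


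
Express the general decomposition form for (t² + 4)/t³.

Repeated linear factor (power 3): A/t + B/t² + C/t³


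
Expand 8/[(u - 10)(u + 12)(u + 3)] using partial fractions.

Using cover-up method: A = 4/143, B = 4/99, C = -8/117
Result: (4/143)/(u - 10) + (4/99)/(u + 12) - (8/117)/(u + 3)


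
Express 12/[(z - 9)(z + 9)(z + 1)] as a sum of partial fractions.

Using cover-up method: α = 1/15, β = 1/12, γ = -3/20
Result: (1/15)/(z - 9) + (1/12)/(z + 9) - (3/20)/(z + 1)


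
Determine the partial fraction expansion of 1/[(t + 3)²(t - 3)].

Cover-up at t=3: R = 1/(3 + 3)² = 1/36. Cover-up at t=-3: Q = 1/(-3 - 3) = -1/6. Comparing t² coeff: P = -R = -1/36
Result: (-1/36)/(t + 3) - (1/6)/(t + 3)² + (1/36)/(t - 3)


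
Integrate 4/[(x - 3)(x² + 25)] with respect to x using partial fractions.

Cover-up at x=3: A = 4/(3²+25) = 2/17. Coeff matching: B = -2/17, C = -6/17. Decomposition: (2/17)/(x - 3) - ((2/17)x + 6/17)/(x² + 25). Integrate: linear → ln, quadratic → (1/2)ln + arctan: (2/17) ln|(x - 3)| - (1/17) ln(x² + 25) - (6/85) arctan(x/5) + C


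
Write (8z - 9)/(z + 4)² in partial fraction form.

(8z - 9) = P(z + 4) + Q. At z = -4: Q = 8·(-4) - 9 = -41. Coeff of z: P = 8
Result: 8/(z + 4) - 41/(z + 4)²


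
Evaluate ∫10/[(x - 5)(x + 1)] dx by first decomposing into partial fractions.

Decompose: 10/[(x - 5)(x + 1)] = (5/3)/(x - 5) - (5/3)/(x + 1). Integrate each term: (5/3) ln|(x - 5)| - (5/3) ln|(x + 1)| + C


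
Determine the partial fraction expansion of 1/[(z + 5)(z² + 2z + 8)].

Cover-up at z = -5: P = 1/((-5)² + 2·(-5) + 8) = 1/23. Then Q = -P = -1/23, R = -P·(2 - 5) = 3/23
Result: (1/23)/(z + 5) - ((1/23)z - 3/23)/(z² + 2z + 8)


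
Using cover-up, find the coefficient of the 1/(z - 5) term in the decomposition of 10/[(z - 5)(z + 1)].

Cover (z - 5), set z=5: 10/((z + 1) at z=5) = 10/(6) = 5/3


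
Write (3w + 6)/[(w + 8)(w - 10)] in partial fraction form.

At w=-8: P = (3·(-8) + 6)/(-8 - 10) = 1. At w=10: Q = (3·10 + 6)/(10 + 8) = 2
Result: 1/(w + 8) + 2/(w - 10)


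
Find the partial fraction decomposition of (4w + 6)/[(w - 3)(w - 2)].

At w=3: P = (4·3 + 6)/(3 - 2) = 18. At w=2: Q = (4·2 + 6)/(2 - 3) = -14
Result: 18/(w - 3) - 14/(w - 2)


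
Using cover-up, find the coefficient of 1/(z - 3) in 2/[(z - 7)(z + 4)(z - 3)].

Cover (z - 3), set z=3: 2/[(3 - 7)(3 + 4)] = -1/14


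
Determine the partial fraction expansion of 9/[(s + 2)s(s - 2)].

Using cover-up method: α = 9/8, β = -9/4, γ = 9/8
Result: (9/8)/(s + 2) - (9/4)/s + (9/8)/(s - 2)


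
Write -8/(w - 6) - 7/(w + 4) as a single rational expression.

Common denominator (w - 6)(w + 4). Numerator: -8(w + 4) - 7(w - 6) = (-8w - 32) - (7w - 42) = -15w + 10
Result: (-15w + 10)/[(w - 6)(w + 4)]


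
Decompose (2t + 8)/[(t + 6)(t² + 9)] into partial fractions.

At t=-6: A = (2·(-6) + 8)/((-6)² + 9) = -4/45. B = -A = 4/45, C = 2 - (-6)·A = 22/15
Result: (-4/45)/(t + 6) + ((4/45)t + 22/15)/(t² + 9)


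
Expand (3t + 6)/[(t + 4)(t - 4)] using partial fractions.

At t=-4: α = (3·(-4) + 6)/(-4 - 4) = 3/4. At t=4: β = (3·4 + 6)/(4 + 4) = 9/4
Result: (3/4)/(t + 4) + (9/4)/(t - 4)


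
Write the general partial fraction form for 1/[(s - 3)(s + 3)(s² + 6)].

Two linear + quadratic: A/(s - 3) + B/(s + 3) + (Cs + D)/(s² + 6)


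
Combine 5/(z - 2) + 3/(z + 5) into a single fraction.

Common denominator (z - 2)(z + 5). Numerator: 5(z + 5) + 3(z - 2) = (5z + 25) + (3z - 6) = 8z + 19
Result: (8z + 19)/[(z - 2)(z + 5)]


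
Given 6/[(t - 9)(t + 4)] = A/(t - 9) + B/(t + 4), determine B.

Cover-up at t = -4: B = 6/(-4 - 9) = -6/13


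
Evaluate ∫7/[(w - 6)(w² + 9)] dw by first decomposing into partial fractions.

Cover-up at w=6: P = 7/(6²+9) = 7/45. Coeff matching: Q = -7/45, R = -14/15. Decomposition: (7/45)/(w - 6) - ((7/45)w + 14/15)/(w² + 9). Integrate: linear → ln, quadratic → (1/2)ln + arctan: (7/45) ln|(w - 6)| - (7/90) ln(w² + 9) - (14/45) arctan(w/3) + C


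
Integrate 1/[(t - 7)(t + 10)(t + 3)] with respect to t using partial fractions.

Cover-up: α = 1/170, β = 1/119, γ = -1/70. Decomposition: (1/170)/(t - 7) + (1/119)/(t + 10) - (1/70)/(t + 3). Integrate each term: (1/170) ln|(t - 7)| + (1/119) ln|(t + 10)| - (1/70) ln|(t + 3)| + C


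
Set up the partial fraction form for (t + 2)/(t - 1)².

Repeated linear factor: P/(t - 1) + Q/(t - 1)²


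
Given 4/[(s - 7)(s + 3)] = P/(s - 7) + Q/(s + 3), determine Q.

Cover-up at s = -3: Q = 4/(-3 - 7) = -4/10 = -2/5


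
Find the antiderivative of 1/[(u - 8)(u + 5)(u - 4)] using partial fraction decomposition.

Cover-up: A = 1/52, B = 1/117, C = -1/36. Decomposition: (1/52)/(u - 8) + (1/117)/(u + 5) - (1/36)/(u - 4). Integrate each term: (1/52) ln|(u - 8)| + (1/117) ln|(u + 5)| - (1/36) ln|(u - 4)| + C


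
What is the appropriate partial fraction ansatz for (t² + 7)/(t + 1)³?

Repeated linear factor (power 3): P/(t + 1) + Q/(t + 1)² + R/(t + 1)³


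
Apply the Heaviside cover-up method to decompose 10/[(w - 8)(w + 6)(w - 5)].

Cover (w - 8), w=8: A = 10/[(8 + 6)(8 - 5)] = 5/21. Cover (w + 6), w=-6: B = 10/[(-6 - 8)(-6 - 5)] = 5/77. Cover (w - 5), w=5: C = 10/[(5 - 8)(5 + 6)] = -10/33.
Result: (5/21)/(w - 8) + (5/77)/(w + 6) - (10/33)/(w - 5)


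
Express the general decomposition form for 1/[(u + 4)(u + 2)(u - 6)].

Three distinct linear factors: α/(u + 4) + β/(u + 2) + γ/(u - 6)


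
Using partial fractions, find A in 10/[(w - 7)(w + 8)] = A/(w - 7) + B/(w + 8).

Cover-up at w = 7: A = 10/(7 + 8) = 10/15 = 2/3


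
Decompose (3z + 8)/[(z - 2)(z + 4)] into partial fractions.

At z=2: P = (3·2 + 8)/(2 + 4) = 7/3. At z=-4: Q = (3·(-4) + 8)/(-4 - 2) = 2/3
Result: (7/3)/(z - 2) + (2/3)/(z + 4)


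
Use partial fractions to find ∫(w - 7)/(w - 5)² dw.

Decompose: A = 1, B = 1·5 - 7 = -2, so (w - 7)/(w - 5)² = 1/(w - 5) - 2/(w - 5)². Integrate: ∫ A/(w - 5) dw = ln|(w - 5)|; ∫ B/(w - 5)² dw = 2/(w - 5). Sum: ln|(w - 5)| + 2/(w - 5) + C


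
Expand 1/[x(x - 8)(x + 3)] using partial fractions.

Using cover-up method: α = -1/24, β = 1/88, γ = 1/33
Result: (-1/24)/x + (1/88)/(x - 8) + (1/33)/(x + 3)


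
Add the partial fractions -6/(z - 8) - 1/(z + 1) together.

Common denominator (z - 8)(z + 1). Numerator: -6(z + 1) - 1(z - 8) = (-6z - 6) - (z - 8) = -7z + 2
Result: (-7z + 2)/[(z - 8)(z + 1)]


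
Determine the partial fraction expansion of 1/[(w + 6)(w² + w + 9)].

Cover-up at w = -6: α = 1/((-6)² + 1·(-6) + 9) = 1/39. Then β = -α = -1/39, γ = -α·(1 - 6) = 5/39
Result: (1/39)/(w + 6) - ((1/39)w - 5/39)/(w² + w + 9)


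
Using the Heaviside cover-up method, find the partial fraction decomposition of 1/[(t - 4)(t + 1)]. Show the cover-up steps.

Cover (t - 4): set t=4, get P = 1/(4 + 1) = 1/5. Cover (t + 1): set t=-1, get Q = 1/(-1 - 4) = -1/5.
Result: (1/5)/(t - 4) - (1/5)/(t + 1)


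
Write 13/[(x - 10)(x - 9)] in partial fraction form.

13/(x - 10)(x - 9) = P/(x - 10) + Q/(x - 9). P = 13/(10 - 9) = 13, Q = 13/(9 - 10) = -13
Result: 13/(x - 10) - 13/(x - 9)


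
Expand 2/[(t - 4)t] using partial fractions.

2/(t - 4)t = A/(t - 4) + B/t. A = 2/(4 - 0) = 1/2, B = 2/(0 - 4) = -1/2
Result: (1/2)/(t - 4) - (1/2)/t


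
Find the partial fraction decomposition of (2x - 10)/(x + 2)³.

(2x - 10) = P(x + 2)² + Q(x + 2) + R. At x = -2: R = 2·(-2) - 10 = -14. Coefficients: P = 0, Q = 2
Result: 2/(x + 2)² - 14/(x + 2)³


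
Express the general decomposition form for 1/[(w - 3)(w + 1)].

Distinct linear factors: P/(w - 3) + Q/(w + 1)


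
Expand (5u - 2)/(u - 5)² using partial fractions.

(5u - 2) = α(u - 5) + β. At u = 5: β = 5·5 - 2 = 23. Coeff of u: α = 5
Result: 5/(u - 5) + 23/(u - 5)²


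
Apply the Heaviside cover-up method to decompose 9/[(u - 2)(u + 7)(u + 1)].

Cover (u - 2), u=2: A = 9/[(2 + 7)(2 + 1)] = 1/3. Cover (u + 7), u=-7: B = 9/[(-7 - 2)(-7 + 1)] = 1/6. Cover (u + 1), u=-1: C = 9/[(-1 - 2)(-1 + 7)] = -1/2.
Result: (1/3)/(u - 2) + (1/6)/(u + 7) - (1/2)/(u + 1)


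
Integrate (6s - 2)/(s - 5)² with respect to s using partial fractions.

Decompose: A = 6, B = 6·5 - 2 = 28, so (6s - 2)/(s - 5)² = 6/(s - 5) + 28/(s - 5)². Integrate: ∫ A/(s - 5) ds = 6 ln|(s - 5)|; ∫ B/(s - 5)² ds = -28/(s - 5). Sum: 6 ln|(s - 5)| - 28/(s - 5) + C


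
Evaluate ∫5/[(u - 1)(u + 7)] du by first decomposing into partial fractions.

Decompose: 5/[(u - 1)(u + 7)] = (5/8)/(u - 1) - (5/8)/(u + 7). Integrate each term: (5/8) ln|(u - 1)| - (5/8) ln|(u + 7)| + C


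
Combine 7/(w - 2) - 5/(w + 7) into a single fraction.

Common denominator (w - 2)(w + 7). Numerator: 7(w + 7) - 5(w - 2) = (7w + 49) - (5w - 10) = 2w + 59
Result: (2w + 59)/[(w - 2)(w + 7)]


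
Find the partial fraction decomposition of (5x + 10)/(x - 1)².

(5x + 10) = P(x - 1) + Q. At x = 1: Q = 5·1 + 10 = 15. Coeff of x: P = 5
Result: 5/(x - 1) + 15/(x - 1)²


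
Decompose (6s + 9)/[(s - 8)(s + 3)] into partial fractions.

At s=8: P = (6·8 + 9)/(8 + 3) = 57/11. At s=-3: Q = (6·(-3) + 9)/(-3 - 8) = 9/11
Result: (57/11)/(s - 8) + (9/11)/(s + 3)


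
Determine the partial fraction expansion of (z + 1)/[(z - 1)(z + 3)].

At z=1: α = (1·1 + 1)/(1 + 3) = 1/2. At z=-3: β = (1·(-3) + 1)/(-3 - 1) = 1/2
Result: (1/2)/(z - 1) + (1/2)/(z + 3)


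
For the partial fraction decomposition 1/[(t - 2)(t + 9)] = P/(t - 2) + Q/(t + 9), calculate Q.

Cover-up at t = -9: Q = 1/(-9 - 2) = -1/11


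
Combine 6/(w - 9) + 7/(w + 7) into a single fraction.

Common denominator (w - 9)(w + 7). Numerator: 6(w + 7) + 7(w - 9) = (6w + 42) + (7w - 63) = 13w - 21
Result: (13w - 21)/[(w - 9)(w + 7)]


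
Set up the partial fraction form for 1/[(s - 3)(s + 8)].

Distinct linear factors: α/(s - 3) + β/(s + 8)


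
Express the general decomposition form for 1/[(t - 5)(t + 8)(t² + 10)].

Two linear + quadratic: A/(t - 5) + B/(t + 8) + (Ct + D)/(t² + 10)


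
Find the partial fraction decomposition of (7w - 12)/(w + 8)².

(7w - 12) = A(w + 8) + B. At w = -8: B = 7·(-8) - 12 = -68. Coeff of w: A = 7
Result: 7/(w + 8) - 68/(w + 8)²


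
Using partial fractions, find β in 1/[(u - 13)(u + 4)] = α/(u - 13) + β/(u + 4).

Cover-up at u = -4: β = 1/(-4 - 13) = -1/17


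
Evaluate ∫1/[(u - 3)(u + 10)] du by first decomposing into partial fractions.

Decompose: 1/[(u - 3)(u + 10)] = (1/13)/(u - 3) - (1/13)/(u + 10). Integrate each term: (1/13) ln|(u - 3)| - (1/13) ln|(u + 10)| + C


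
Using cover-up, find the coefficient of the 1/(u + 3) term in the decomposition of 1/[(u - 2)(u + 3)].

Cover (u + 3), set u=-3: 1/((u - 2) at u=-3) = 1/(-5) = -1/5


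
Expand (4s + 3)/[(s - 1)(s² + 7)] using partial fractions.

At s=1: α = (4·1 + 3)/(1² + 7) = 7/8. β = -α = -7/8, γ = 4 - 1·α = 25/8
Result: (7/8)/(s - 1) - ((7/8)s - 25/8)/(s² + 7)


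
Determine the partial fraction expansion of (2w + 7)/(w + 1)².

(2w + 7) = A(w + 1) + B. At w = -1: B = 2·(-1) + 7 = 5. Coeff of w: A = 2
Result: 2/(w + 1) + 5/(w + 1)²


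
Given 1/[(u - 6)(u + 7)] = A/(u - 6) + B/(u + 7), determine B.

Cover-up at u = -7: B = 1/(-7 - 6) = -1/13


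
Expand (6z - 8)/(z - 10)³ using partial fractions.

(6z - 8) = P(z - 10)² + Q(z - 10) + R. At z = 10: R = 6·10 - 8 = 52. Coefficients: P = 0, Q = 6
Result: 6/(z - 10)² + 52/(z - 10)³


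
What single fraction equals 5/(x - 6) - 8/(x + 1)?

Common denominator (x - 6)(x + 1). Numerator: 5(x + 1) - 8(x - 6) = (5x + 5) - (8x - 48) = -3x + 53
Result: (-3x + 53)/[(x - 6)(x + 1)]


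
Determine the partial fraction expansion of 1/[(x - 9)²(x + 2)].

Cover-up at x=-2: C = 1/(-2 - 9)² = 1/121. Cover-up at x=9: B = 1/(9 + 2) = 1/11. Comparing x² coeff: A = -C = -1/121
Result: (-1/121)/(x - 9) + (1/11)/(x - 9)² + (1/121)/(x + 2)


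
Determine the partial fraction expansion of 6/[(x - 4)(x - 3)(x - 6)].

Using cover-up method: A = -3, B = 2, C = 1
Result: -3/(x - 4) + 2/(x - 3) + 1/(x - 6)


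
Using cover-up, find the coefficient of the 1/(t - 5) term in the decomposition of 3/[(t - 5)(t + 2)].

Cover (t - 5), set t=5: 3/((t + 2) at t=5) = 3/(7) = 3/7


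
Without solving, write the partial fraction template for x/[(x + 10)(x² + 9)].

Linear + irreducible quadratic: A/(x + 10) + (Bx + C)/(x² + 9)


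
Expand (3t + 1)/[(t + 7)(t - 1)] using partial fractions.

At t=-7: P = (3·(-7) + 1)/(-7 - 1) = 5/2. At t=1: Q = (3·1 + 1)/(1 + 7) = 1/2
Result: (5/2)/(t + 7) + (1/2)/(t - 1)


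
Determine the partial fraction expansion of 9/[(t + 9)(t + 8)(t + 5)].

Using cover-up method: P = 9/4, Q = -3, R = 3/4
Result: (9/4)/(t + 9) - 3/(t + 8) + (3/4)/(t + 5)


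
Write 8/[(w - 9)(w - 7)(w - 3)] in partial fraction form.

Using cover-up method: α = 2/3, β = -1, γ = 1/3
Result: (2/3)/(w - 9) - 1/(w - 7) + (1/3)/(w - 3)


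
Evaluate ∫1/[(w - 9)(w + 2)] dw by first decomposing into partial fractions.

Decompose: 1/[(w - 9)(w + 2)] = (1/11)/(w - 9) - (1/11)/(w + 2). Integrate each term: (1/11) ln|(w - 9)| - (1/11) ln|(w + 2)| + C


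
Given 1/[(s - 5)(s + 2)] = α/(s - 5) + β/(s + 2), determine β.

Cover-up at s = -2: β = 1/(-2 - 5) = -1/7


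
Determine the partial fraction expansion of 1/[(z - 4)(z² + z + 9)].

Cover-up at z = 4: A = 1/(4² + 1·4 + 9) = 1/29. Then B = -A = -1/29, C = -A·(1 + 4) = -5/29
Result: (1/29)/(z - 4) - ((1/29)z + 5/29)/(z² + z + 9)


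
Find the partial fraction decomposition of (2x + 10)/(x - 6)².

(2x + 10) = P(x - 6) + Q. At x = 6: Q = 2·6 + 10 = 22. Coeff of x: P = 2
Result: 2/(x - 6) + 22/(x - 6)²


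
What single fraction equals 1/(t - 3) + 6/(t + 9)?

Common denominator (t - 3)(t + 9). Numerator: 1(t + 9) + 6(t - 3) = (t + 9) + (6t - 18) = 7t - 9
Result: (7t - 9)/[(t - 3)(t + 9)]


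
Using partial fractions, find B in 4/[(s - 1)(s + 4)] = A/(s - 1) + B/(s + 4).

Cover-up at s = -4: B = 4/(-4 - 1) = -4/5


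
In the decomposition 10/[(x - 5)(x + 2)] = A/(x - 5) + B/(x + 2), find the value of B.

Cover-up at x = -2: B = 10/(-2 - 5) = -10/7


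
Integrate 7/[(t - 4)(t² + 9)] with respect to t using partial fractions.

Cover-up at t=4: α = 7/(4²+9) = 7/25. Coeff matching: β = -7/25, γ = -28/25. Decomposition: (7/25)/(t - 4) - ((7/25)t + 28/25)/(t² + 9). Integrate: linear → ln, quadratic → (1/2)ln + arctan: (7/25) ln|(t - 4)| - (7/50) ln(t² + 9) - (28/75) arctan(t/3) + C


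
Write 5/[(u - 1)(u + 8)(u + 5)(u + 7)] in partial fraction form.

Using Heaviside cover-up: (5/432)/(u - 1) - (5/27)/(u + 8) - (5/36)/(u + 5) + (5/16)/(u + 7)


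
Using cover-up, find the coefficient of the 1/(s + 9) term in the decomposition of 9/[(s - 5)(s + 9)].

Cover (s + 9), set s=-9: 9/((s - 5) at s=-9) = 9/(-14) = -9/14


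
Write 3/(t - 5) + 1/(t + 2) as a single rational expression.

Common denominator (t - 5)(t + 2). Numerator: 3(t + 2) + 1(t - 5) = (3t + 6) + (t - 5) = 4t + 1
Result: (4t + 1)/[(t - 5)(t + 2)]


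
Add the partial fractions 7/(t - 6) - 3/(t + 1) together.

Common denominator (t - 6)(t + 1). Numerator: 7(t + 1) - 3(t - 6) = (7t + 7) - (3t - 18) = 4t + 25
Result: (4t + 25)/[(t - 6)(t + 1)]


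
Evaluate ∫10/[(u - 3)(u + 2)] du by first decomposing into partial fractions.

Decompose: 10/[(u - 3)(u + 2)] = 2/(u - 3) - 2/(u + 2). Integrate each term: 2 ln|(u - 3)| - 2 ln|(u + 2)| + C


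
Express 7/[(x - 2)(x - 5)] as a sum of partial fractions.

7/(x - 2)(x - 5) = P/(x - 2) + Q/(x - 5). P = 7/(2 - 5) = -7/3, Q = 7/(5 - 2) = 7/3
Result: (-7/3)/(x - 2) + (7/3)/(x - 5)


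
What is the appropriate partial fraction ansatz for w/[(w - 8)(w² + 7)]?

Linear + irreducible quadratic: α/(w - 8) + (βw + γ)/(w² + 7)


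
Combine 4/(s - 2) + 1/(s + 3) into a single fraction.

Common denominator (s - 2)(s + 3). Numerator: 4(s + 3) + 1(s - 2) = (4s + 12) + (s - 2) = 5s + 10
Result: (5s + 10)/[(s - 2)(s + 3)]


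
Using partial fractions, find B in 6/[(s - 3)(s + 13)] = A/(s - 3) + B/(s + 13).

Cover-up at s = -13: B = 6/(-13 - 3) = -6/16 = -3/8


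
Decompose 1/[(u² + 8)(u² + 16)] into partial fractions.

Coefficient matching gives P = R = 0, Q = 1/(16-8) = 1/8, S = -Q = -1/8
Result: (1/8)/(u² + 8) - (1/8)/(u² + 16)


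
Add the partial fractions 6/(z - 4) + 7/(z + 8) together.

Common denominator (z - 4)(z + 8). Numerator: 6(z + 8) + 7(z - 4) = (6z + 48) + (7z - 28) = 13z + 20
Result: (13z + 20)/[(z - 4)(z + 8)]


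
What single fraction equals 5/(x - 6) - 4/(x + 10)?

Common denominator (x - 6)(x + 10). Numerator: 5(x + 10) - 4(x - 6) = (5x + 50) - (4x - 24) = x + 74
Result: (x + 74)/[(x - 6)(x + 10)]


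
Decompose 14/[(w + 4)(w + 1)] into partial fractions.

14/(w + 4)(w + 1) = α/(w + 4) + β/(w + 1). α = 14/(-4 + 1) = -14/3, β = 14/(-1 + 4) = 14/3
Result: (-14/3)/(w + 4) + (14/3)/(w + 1)


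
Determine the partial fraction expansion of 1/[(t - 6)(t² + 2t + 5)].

Cover-up at t = 6: P = 1/(6² + 2·6 + 5) = 1/53. Then Q = -P = -1/53, R = -P·(2 + 6) = -8/53
Result: (1/53)/(t - 6) - ((1/53)t + 8/53)/(t² + 2t + 5)


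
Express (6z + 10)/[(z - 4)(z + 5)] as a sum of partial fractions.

At z=4: α = (6·4 + 10)/(4 + 5) = 34/9. At z=-5: β = (6·(-5) + 10)/(-5 - 4) = 20/9
Result: (34/9)/(z - 4) + (20/9)/(z + 5)


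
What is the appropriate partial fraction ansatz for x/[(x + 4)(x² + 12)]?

Linear + irreducible quadratic: P/(x + 4) + (Qx + R)/(x² + 12)


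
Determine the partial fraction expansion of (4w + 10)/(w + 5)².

(4w + 10) = α(w + 5) + β. At w = -5: β = 4·(-5) + 10 = -10. Coeff of w: α = 4
Result: 4/(w + 5) - 10/(w + 5)²


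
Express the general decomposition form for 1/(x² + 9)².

Repeated quadratic factor: (Px + Q)/(x² + 9) + (Rx + S)/(x² + 9)²


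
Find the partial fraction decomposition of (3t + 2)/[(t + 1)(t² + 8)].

At t=-1: P = (3·(-1) + 2)/((-1)² + 8) = -1/9. Q = -P = 1/9, R = 3 - (-1)·P = 26/9
Result: (-1/9)/(t + 1) + ((1/9)t + 26/9)/(t² + 8)


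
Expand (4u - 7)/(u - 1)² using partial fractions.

(4u - 7) = A(u - 1) + B. At u = 1: B = 4·1 - 7 = -3. Coeff of u: A = 4
Result: 4/(u - 1) - 3/(u - 1)²


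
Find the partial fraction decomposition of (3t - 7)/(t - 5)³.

(3t - 7) = α(t - 5)² + β(t - 5) + γ. At t = 5: γ = 3·5 - 7 = 8. Coefficients: α = 0, β = 3
Result: 3/(t - 5)² + 8/(t - 5)³


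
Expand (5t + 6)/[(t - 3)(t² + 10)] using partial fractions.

At t=3: α = (5·3 + 6)/(3² + 10) = 21/19. β = -α = -21/19, γ = 5 - 3·α = 32/19
Result: (21/19)/(t - 3) - ((21/19)t - 32/19)/(t² + 10)


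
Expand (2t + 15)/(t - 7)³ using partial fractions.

(2t + 15) = P(t - 7)² + Q(t - 7) + R. At t = 7: R = 2·7 + 15 = 29. Coefficients: P = 0, Q = 2
Result: 2/(t - 7)² + 29/(t - 7)³


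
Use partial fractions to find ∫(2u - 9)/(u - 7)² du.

Decompose: α = 2, β = 2·7 - 9 = 5, so (2u - 9)/(u - 7)² = 2/(u - 7) + 5/(u - 7)². Integrate: ∫ α/(u - 7) du = 2 ln|(u - 7)|; ∫ β/(u - 7)² du = -5/(u - 7). Sum: 2 ln|(u - 7)| - 5/(u - 7) + C


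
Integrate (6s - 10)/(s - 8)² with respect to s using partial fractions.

Decompose: P = 6, Q = 6·8 - 10 = 38, so (6s - 10)/(s - 8)² = 6/(s - 8) + 38/(s - 8)². Integrate: ∫ P/(s - 8) ds = 6 ln|(s - 8)|; ∫ Q/(s - 8)² ds = -38/(s - 8). Sum: 6 ln|(s - 8)| - 38/(s - 8) + C


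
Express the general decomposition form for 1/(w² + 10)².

Repeated quadratic factor: (αw + β)/(w² + 10) + (γw + δ)/(w² + 10)²


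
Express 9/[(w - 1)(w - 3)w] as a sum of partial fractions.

Using cover-up method: A = -9/2, B = 3/2, C = 3
Result: (-9/2)/(w - 1) + (3/2)/(w - 3) + 3/w


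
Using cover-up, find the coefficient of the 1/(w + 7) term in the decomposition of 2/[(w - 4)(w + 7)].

Cover (w + 7), set w=-7: 2/((w - 4) at w=-7) = 2/(-11) = -2/11


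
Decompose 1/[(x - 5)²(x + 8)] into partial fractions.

Cover-up at x=-8: γ = 1/(-8 - 5)² = 1/169. Cover-up at x=5: β = 1/(5 + 8) = 1/13. Comparing x² coeff: α = -γ = -1/169
Result: (-1/169)/(x - 5) + (1/13)/(x - 5)² + (1/169)/(x + 8)


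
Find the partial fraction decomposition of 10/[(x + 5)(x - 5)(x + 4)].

Using cover-up method: A = 1, B = 1/9, C = -10/9
Result: 1/(x + 5) + (1/9)/(x - 5) - (10/9)/(x + 4)


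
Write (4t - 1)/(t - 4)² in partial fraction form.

(4t - 1) = A(t - 4) + B. At t = 4: B = 4·4 - 1 = 15. Coeff of t: A = 4
Result: 4/(t - 4) + 15/(t - 4)²


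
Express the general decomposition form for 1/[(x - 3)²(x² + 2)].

Repeated linear + quadratic: α/(x - 3) + β/(x - 3)² + (γx + δ)/(x² + 2)


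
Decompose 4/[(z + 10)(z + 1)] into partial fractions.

4/(z + 10)(z + 1) = A/(z + 10) + B/(z + 1). A = 4/(-10 + 1) = -4/9, B = 4/(-1 + 10) = 4/9
Result: (-4/9)/(z + 10) + (4/9)/(z + 1)


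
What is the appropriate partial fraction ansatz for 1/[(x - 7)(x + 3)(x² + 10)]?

Two linear + quadratic: P/(x - 7) + Q/(x + 3) + (Rx + S)/(x² + 10)


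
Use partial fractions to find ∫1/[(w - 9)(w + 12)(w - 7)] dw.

Cover-up: A = 1/42, B = 1/399, C = -1/38. Decomposition: (1/42)/(w - 9) + (1/399)/(w + 12) - (1/38)/(w - 7). Integrate each term: (1/42) ln|(w - 9)| + (1/399) ln|(w + 12)| - (1/38) ln|(w - 7)| + C


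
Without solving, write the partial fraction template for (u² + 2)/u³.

Repeated linear factor (power 3): A/u + B/u² + C/u³


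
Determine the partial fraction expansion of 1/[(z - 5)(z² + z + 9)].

Cover-up at z = 5: α = 1/(5² + 1·5 + 9) = 1/39. Then β = -α = -1/39, γ = -α·(1 + 5) = -2/13
Result: (1/39)/(z - 5) - ((1/39)z + 2/13)/(z² + z + 9)


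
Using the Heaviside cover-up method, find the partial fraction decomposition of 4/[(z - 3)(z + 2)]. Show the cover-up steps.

Cover (z - 3): set z=3, get A = 4/(3 + 2) = 4/5. Cover (z + 2): set z=-2, get B = 4/(-2 - 3) = -4/5.
Result: (4/5)/(z - 3) - (4/5)/(z + 2)


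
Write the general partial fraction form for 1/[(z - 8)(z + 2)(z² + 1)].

Two linear + quadratic: α/(z - 8) + β/(z + 2) + (γz + δ)/(z² + 1)


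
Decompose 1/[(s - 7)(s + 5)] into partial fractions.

1/(s - 7)(s + 5) = P/(s - 7) + Q/(s + 5). P = 1/(7 + 5) = 1/12, Q = 1/(-5 - 7) = -1/12
Result: (1/12)/(s - 7) - (1/12)/(s + 5)


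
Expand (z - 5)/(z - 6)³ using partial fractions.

(z - 5) = α(z - 6)² + β(z - 6) + γ. At z = 6: γ = 1·6 - 5 = 1. Coefficients: α = 0, β = 1
Result: 1/(z - 6)² + 1/(z - 6)³


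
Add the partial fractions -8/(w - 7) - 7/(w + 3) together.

Common denominator (w - 7)(w + 3). Numerator: -8(w + 3) - 7(w - 7) = (-8w - 24) - (7w - 49) = -15w + 25
Result: (-15w + 25)/[(w - 7)(w + 3)]


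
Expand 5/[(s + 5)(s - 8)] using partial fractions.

5/(s + 5)(s - 8) = α/(s + 5) + β/(s - 8). α = 5/(-5 - 8) = -5/13, β = 5/(8 + 5) = 5/13
Result: (-5/13)/(s + 5) + (5/13)/(s - 8)


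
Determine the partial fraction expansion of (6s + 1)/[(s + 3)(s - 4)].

At s=-3: A = (6·(-3) + 1)/(-3 - 4) = 17/7. At s=4: B = (6·4 + 1)/(4 + 3) = 25/7
Result: (17/7)/(s + 3) + (25/7)/(s - 4)


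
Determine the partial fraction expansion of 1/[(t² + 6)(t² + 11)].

Coefficient matching gives P = R = 0, Q = 1/(11-6) = 1/5, S = -Q = -1/5
Result: (1/5)/(t² + 6) - (1/5)/(t² + 11)


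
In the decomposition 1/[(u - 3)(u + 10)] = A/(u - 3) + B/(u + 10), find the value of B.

Cover-up at u = -10: B = 1/(-10 - 3) = -1/13


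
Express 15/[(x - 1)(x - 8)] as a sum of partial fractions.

15/(x - 1)(x - 8) = P/(x - 1) + Q/(x - 8). P = 15/(1 - 8) = -15/7, Q = 15/(8 - 1) = 15/7
Result: (-15/7)/(x - 1) + (15/7)/(x - 8)


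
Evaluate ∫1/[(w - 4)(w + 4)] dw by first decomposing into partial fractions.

Decompose: 1/[(w - 4)(w + 4)] = (1/8)/(w - 4) - (1/8)/(w + 4). Integrate each term: (1/8) ln|(w - 4)| - (1/8) ln|(w + 4)| + C


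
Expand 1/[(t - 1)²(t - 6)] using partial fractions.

Cover-up at t=6: γ = 1/(6 - 1)² = 1/25. Cover-up at t=1: β = 1/(1 - 6) = -1/5. Comparing t² coeff: α = -γ = -1/25
Result: (-1/25)/(t - 1) - (1/5)/(t - 1)² + (1/25)/(t - 6)


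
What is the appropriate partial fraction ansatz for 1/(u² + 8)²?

Repeated quadratic factor: (Au + B)/(u² + 8) + (Cu + D)/(u² + 8)²


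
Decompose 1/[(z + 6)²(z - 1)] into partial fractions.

Cover-up at z=1: C = 1/(1 + 6)² = 1/49. Cover-up at z=-6: B = 1/(-6 - 1) = -1/7. Comparing z² coeff: A = -C = -1/49
Result: (-1/49)/(z + 6) - (1/7)/(z + 6)² + (1/49)/(z - 1)


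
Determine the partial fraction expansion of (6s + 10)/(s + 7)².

(6s + 10) = α(s + 7) + β. At s = -7: β = 6·(-7) + 10 = -32. Coeff of s: α = 6
Result: 6/(s + 7) - 32/(s + 7)²


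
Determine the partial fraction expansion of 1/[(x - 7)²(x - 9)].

Cover-up at x=9: R = 1/(9 - 7)² = 1/4. Cover-up at x=7: Q = 1/(7 - 9) = -1/2. Comparing x² coeff: P = -R = -1/4
Result: (-1/4)/(x - 7) - (1/2)/(x - 7)² + (1/4)/(x - 9)


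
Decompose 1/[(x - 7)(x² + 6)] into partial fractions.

Cover-up at x = 7: α = 1/(7² + 6) = 1/55. Then β = -α = -1/55, γ = -α·(0 + 7) = -7/55
Result: (1/55)/(x - 7) - ((1/55)x + 7/55)/(x² + 6)


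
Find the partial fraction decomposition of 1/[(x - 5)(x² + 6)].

Cover-up at x = 5: α = 1/(5² + 6) = 1/31. Then β = -α = -1/31, γ = -α·(0 + 5) = -5/31
Result: (1/31)/(x - 5) - ((1/31)x + 5/31)/(x² + 6)


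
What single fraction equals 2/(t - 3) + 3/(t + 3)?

Common denominator (t - 3)(t + 3). Numerator: 2(t + 3) + 3(t - 3) = (2t + 6) + (3t - 9) = 5t - 3
Result: (5t - 3)/[(t - 3)(t + 3)]


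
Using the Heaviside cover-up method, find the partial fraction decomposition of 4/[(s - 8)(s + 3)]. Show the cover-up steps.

Cover (s - 8): set s=8, get A = 4/(8 + 3) = 4/11. Cover (s + 3): set s=-3, get B = 4/(-3 - 8) = -4/11.
Result: (4/11)/(s - 8) - (4/11)/(s + 3)


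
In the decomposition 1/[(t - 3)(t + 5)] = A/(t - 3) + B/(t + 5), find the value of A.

Cover-up at t = 3: A = 1/(3 + 5) = 1/8


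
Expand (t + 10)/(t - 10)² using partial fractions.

(t + 10) = A(t - 10) + B. At t = 10: B = 1·10 + 10 = 20. Coeff of t: A = 1
Result: 1/(t - 10) + 20/(t - 10)²


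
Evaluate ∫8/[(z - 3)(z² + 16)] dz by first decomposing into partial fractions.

Cover-up at z=3: α = 8/(3²+16) = 8/25. Coeff matching: β = -8/25, γ = -24/25. Decomposition: (8/25)/(z - 3) - ((8/25)z + 24/25)/(z² + 16). Integrate: linear → ln, quadratic → (1/2)ln + arctan: (8/25) ln|(z - 3)| - (4/25) ln(z² + 16) - (6/25) arctan(z/4) + C


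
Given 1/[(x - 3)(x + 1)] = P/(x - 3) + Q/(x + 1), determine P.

Cover-up at x = 3: P = 1/(3 + 1) = 1/4


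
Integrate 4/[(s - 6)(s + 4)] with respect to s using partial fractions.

Decompose: 4/[(s - 6)(s + 4)] = (2/5)/(s - 6) - (2/5)/(s + 4). Integrate each term: (2/5) ln|(s - 6)| - (2/5) ln|(s + 4)| + C


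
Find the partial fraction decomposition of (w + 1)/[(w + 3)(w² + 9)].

At w=-3: α = (1·(-3) + 1)/((-3)² + 9) = -1/9. β = -α = 1/9, γ = 1 - (-3)·α = 2/3
Result: (-1/9)/(w + 3) + ((1/9)w + 2/3)/(w² + 9)


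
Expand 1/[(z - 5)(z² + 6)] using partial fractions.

Cover-up at z = 5: P = 1/(5² + 6) = 1/31. Then Q = -P = -1/31, R = -P·(0 + 5) = -5/31
Result: (1/31)/(z - 5) - ((1/31)z + 5/31)/(z² + 6)


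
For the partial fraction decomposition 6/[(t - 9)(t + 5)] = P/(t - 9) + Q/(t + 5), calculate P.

Cover-up at t = 9: P = 6/(9 + 5) = 6/14 = 3/7


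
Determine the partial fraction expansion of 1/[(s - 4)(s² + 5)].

Cover-up at s = 4: A = 1/(4² + 5) = 1/21. Then B = -A = -1/21, C = -A·(0 + 4) = -4/21
Result: (1/21)/(s - 4) - ((1/21)s + 4/21)/(s² + 5)


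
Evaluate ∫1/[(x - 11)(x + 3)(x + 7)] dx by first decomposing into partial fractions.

Cover-up: P = 1/252, Q = -1/56, R = 1/72. Decomposition: (1/252)/(x - 11) - (1/56)/(x + 3) + (1/72)/(x + 7). Integrate each term: (1/252) ln|(x - 11)| - (1/56) ln|(x + 3)| + (1/72) ln|(x + 7)| + C


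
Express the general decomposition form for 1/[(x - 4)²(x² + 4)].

Repeated linear + quadratic: α/(x - 4) + β/(x - 4)² + (γx + δ)/(x² + 4)


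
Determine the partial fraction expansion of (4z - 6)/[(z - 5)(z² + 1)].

At z=5: P = (4·5 - 6)/(5² + 1) = 7/13. Q = -P = -7/13, R = 4 - 5·P = 17/13
Result: (7/13)/(z - 5) - ((7/13)z - 17/13)/(z² + 1)


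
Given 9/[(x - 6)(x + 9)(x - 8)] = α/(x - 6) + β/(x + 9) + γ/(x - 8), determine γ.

Cover-up at x = 8: γ = 9/[(8 - 6)(8 + 9)] = 9/[(2)(17)] = 9/34


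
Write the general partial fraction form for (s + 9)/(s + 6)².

Repeated linear factor: α/(s + 6) + β/(s + 6)²


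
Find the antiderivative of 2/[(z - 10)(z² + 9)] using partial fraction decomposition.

Cover-up at z=10: A = 2/(10²+9) = 2/109. Coeff matching: B = -2/109, C = -20/109. Decomposition: (2/109)/(z - 10) - ((2/109)z + 20/109)/(z² + 9). Integrate: linear → ln, quadratic → (1/2)ln + arctan: (2/109) ln|(z - 10)| - (1/109) ln(z² + 9) - (20/327) arctan(z/3) + C


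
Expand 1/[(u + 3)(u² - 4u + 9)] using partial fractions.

Cover-up at u = -3: A = 1/((-3)² - 4·(-3) + 9) = 1/30. Then B = -A = -1/30, C = -A·(-4 - 3) = 7/30
Result: (1/30)/(u + 3) - ((1/30)u - 7/30)/(u² - 4u + 9)


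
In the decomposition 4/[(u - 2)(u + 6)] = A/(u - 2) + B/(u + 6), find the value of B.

Cover-up at u = -6: B = 4/(-6 - 2) = -4/8 = -1/2


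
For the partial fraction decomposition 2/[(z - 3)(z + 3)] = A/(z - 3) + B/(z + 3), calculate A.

Cover-up at z = 3: A = 2/(3 + 3) = 2/6 = 1/3


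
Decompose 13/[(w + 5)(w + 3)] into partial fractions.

13/(w + 5)(w + 3) = P/(w + 5) + Q/(w + 3). P = 13/(-5 + 3) = -13/2, Q = 13/(-3 + 5) = 13/2
Result: (-13/2)/(w + 5) + (13/2)/(w + 3)


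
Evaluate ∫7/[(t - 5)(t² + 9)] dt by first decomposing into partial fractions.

Cover-up at t=5: α = 7/(5²+9) = 7/34. Coeff matching: β = -7/34, γ = -35/34. Decomposition: (7/34)/(t - 5) - ((7/34)t + 35/34)/(t² + 9). Integrate: linear → ln, quadratic → (1/2)ln + arctan: (7/34) ln|(t - 5)| - (7/68) ln(t² + 9) - (35/102) arctan(t/3) + C


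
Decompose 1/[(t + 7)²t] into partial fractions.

Cover-up at t=0: C = 1/(0 + 7)² = 1/49. Cover-up at t=-7: B = 1/(-7 - 0) = -1/7. Comparing t² coeff: A = -C = -1/49
Result: (-1/49)/(t + 7) - (1/7)/(t + 7)² + (1/49)/t


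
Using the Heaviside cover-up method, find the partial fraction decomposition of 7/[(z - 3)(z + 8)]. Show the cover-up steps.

Cover (z - 3): set z=3, get P = 7/(3 + 8) = 7/11. Cover (z + 8): set z=-8, get Q = 7/(-8 - 3) = -7/11.
Result: (7/11)/(z - 3) - (7/11)/(z + 8)


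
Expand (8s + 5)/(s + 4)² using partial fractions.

(8s + 5) = α(s + 4) + β. At s = -4: β = 8·(-4) + 5 = -27. Coeff of s: α = 8
Result: 8/(s + 4) - 27/(s + 4)²


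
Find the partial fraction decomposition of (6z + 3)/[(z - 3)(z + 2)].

At z=3: P = (6·3 + 3)/(3 + 2) = 21/5. At z=-2: Q = (6·(-2) + 3)/(-2 - 3) = 9/5
Result: (21/5)/(z - 3) + (9/5)/(z + 2)


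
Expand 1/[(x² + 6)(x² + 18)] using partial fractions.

Coefficient matching gives P = R = 0, Q = 1/(18-6) = 1/12, S = -Q = -1/12
Result: (1/12)/(x² + 6) - (1/12)/(x² + 18)


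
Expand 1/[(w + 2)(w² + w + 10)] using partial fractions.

Cover-up at w = -2: A = 1/((-2)² + 1·(-2) + 10) = 1/12. Then B = -A = -1/12, C = -A·(1 - 2) = 1/12
Result: (1/12)/(w + 2) - ((1/12)w - 1/12)/(w² + w + 10)


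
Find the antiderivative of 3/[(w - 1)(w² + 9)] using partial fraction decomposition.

Cover-up at w=1: P = 3/(1²+9) = 3/10. Coeff matching: Q = -3/10, R = -3/10. Decomposition: (3/10)/(w - 1) - ((3/10)w + 3/10)/(w² + 9). Integrate: linear → ln, quadratic → (1/2)ln + arctan: (3/10) ln|(w - 1)| - (3/20) ln(w² + 9) - (1/10) arctan(w/3) + C


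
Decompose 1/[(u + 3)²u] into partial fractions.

Cover-up at u=0: R = 1/(0 + 3)² = 1/9. Cover-up at u=-3: Q = 1/(-3 - 0) = -1/3. Comparing u² coeff: P = -R = -1/9
Result: (-1/9)/(u + 3) - (1/3)/(u + 3)² + (1/9)/u


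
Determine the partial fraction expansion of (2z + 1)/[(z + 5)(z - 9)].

At z=-5: P = (2·(-5) + 1)/(-5 - 9) = 9/14. At z=9: Q = (2·9 + 1)/(9 + 5) = 19/14
Result: (9/14)/(z + 5) + (19/14)/(z - 9)


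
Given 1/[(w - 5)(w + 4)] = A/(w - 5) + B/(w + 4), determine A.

Cover-up at w = 5: A = 1/(5 + 4) = 1/9


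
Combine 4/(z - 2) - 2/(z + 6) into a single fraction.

Common denominator (z - 2)(z + 6). Numerator: 4(z + 6) - 2(z - 2) = (4z + 24) - (2z - 4) = 2z + 28
Result: (2z + 28)/[(z - 2)(z + 6)]


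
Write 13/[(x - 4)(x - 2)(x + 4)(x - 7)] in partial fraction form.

Using Heaviside cover-up: (-13/48)/(x - 4) + (13/60)/(x - 2) - (13/528)/(x + 4) + (13/165)/(x - 7)


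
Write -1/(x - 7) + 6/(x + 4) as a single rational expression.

Common denominator (x - 7)(x + 4). Numerator: -1(x + 4) + 6(x - 7) = (-x - 4) + (6x - 42) = 5x - 46
Result: (5x - 46)/[(x - 7)(x + 4)]


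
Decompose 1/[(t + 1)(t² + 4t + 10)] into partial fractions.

Cover-up at t = -1: A = 1/((-1)² + 4·(-1) + 10) = 1/7. Then B = -A = -1/7, C = -A·(4 - 1) = -3/7
Result: (1/7)/(t + 1) - ((1/7)t + 3/7)/(t² + 4t + 10)


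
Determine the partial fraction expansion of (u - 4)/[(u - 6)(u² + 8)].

At u=6: P = (1·6 - 4)/(6² + 8) = 1/22. Q = -P = -1/22, R = 1 - 6·P = 8/11
Result: (1/22)/(u - 6) - ((1/22)u - 8/11)/(u² + 8)


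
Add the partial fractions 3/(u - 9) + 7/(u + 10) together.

Common denominator (u - 9)(u + 10). Numerator: 3(u + 10) + 7(u - 9) = (3u + 30) + (7u - 63) = 10u - 33
Result: (10u - 33)/[(u - 9)(u + 10)]
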